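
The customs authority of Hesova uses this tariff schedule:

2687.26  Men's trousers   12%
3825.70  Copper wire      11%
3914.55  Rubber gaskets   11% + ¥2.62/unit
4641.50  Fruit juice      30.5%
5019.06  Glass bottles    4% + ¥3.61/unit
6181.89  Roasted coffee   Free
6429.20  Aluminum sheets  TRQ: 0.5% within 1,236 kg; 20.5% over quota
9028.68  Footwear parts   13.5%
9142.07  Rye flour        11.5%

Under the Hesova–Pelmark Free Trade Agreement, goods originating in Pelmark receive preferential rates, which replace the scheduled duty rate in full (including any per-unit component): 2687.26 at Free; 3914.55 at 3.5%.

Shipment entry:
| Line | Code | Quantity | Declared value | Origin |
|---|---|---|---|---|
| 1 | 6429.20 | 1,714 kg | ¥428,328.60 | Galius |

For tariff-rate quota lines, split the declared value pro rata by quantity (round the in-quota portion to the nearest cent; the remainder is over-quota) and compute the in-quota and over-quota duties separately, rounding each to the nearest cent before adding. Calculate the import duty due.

Line 1 (6429.20, Galius, 1,714 kg, ¥428,328.60):
Code 6429.20 is under a tariff-rate quota (threshold 1,236 kg). In-quota: 1,236 kg at 0.5%; over-quota: 478 kg at 20.5%.
Pro-rata value split: in-quota = ¥428,328.60 × 1,236/1,714 = ¥308,876.40; over-quota = ¥428,328.60 − ¥308,876.40 = ¥119,452.20.
In-quota duty = ¥308,876.40 × 0.5% = ¥1,544.38. Over-quota duty = ¥119,452.20 × 20.5% = ¥24,487.70.
Line duty = ¥1,544.38 + ¥24,487.70 = ¥26,032.08.

¥26,032.08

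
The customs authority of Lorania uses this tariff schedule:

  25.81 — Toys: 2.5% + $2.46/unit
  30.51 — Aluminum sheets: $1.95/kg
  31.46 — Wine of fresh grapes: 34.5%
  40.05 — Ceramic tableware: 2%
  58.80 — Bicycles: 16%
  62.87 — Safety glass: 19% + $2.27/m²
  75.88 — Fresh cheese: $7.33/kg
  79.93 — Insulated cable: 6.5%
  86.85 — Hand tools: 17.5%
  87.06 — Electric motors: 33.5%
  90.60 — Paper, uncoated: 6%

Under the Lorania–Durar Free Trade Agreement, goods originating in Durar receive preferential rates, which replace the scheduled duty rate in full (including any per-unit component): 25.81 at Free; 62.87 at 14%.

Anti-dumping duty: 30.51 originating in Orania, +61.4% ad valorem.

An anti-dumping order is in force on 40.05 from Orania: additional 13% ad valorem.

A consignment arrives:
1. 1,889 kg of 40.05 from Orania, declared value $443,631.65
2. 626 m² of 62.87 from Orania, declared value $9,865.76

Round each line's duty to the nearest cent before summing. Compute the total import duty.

$69,840.26

Line 1 (40.05, Orania, 1,889 kg, $443,631.65):
Base rate for 40.05 is 2%.
Additional duty on 40.05 from Orania: +13%. Applied ad valorem rate: 2% + 13% = 15%.
Duty = $443,631.65 × 15% = $66,544.75.
Line 2 (62.87, Orania, 626 m², $9,865.76):
Base rate for 62.87 is 19% + $2.27/m².
62.87 has an FTA preferential rate, but origin Orania is not Durar; base rate stands.
Duty = $9,865.76 × 19% + 626 × $2.27 = $3,295.51.
Total = $66,544.75 + $3,295.51 = $69,840.26.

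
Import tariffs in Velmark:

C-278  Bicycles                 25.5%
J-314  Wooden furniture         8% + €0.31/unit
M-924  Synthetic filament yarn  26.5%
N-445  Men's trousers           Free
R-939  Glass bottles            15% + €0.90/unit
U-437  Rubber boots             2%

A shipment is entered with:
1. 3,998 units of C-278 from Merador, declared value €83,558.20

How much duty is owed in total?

€21,307.34

Line 1 (C-278, Merador, 3,998 units, €83,558.20):
Base rate for C-278 is 25.5%.
Duty = €83,558.20 × 25.5% = €21,307.34.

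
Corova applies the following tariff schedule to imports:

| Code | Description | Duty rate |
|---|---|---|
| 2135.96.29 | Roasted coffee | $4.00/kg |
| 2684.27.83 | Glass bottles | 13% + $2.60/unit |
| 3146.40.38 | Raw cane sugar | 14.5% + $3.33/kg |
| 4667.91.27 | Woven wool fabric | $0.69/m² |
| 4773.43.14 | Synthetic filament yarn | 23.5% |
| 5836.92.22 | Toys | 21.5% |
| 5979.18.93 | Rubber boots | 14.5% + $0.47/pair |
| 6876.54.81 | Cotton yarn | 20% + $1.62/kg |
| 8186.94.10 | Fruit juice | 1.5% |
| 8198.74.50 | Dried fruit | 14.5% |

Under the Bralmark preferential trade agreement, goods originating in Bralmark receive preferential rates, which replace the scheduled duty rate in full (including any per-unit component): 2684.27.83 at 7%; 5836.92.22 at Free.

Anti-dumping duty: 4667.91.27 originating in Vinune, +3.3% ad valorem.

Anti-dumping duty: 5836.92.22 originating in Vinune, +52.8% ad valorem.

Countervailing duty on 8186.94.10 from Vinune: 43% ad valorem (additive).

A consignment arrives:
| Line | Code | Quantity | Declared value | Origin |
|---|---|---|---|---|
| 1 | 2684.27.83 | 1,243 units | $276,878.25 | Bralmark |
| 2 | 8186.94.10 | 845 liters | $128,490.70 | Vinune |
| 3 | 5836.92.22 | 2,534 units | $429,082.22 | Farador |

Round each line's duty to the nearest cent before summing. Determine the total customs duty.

$168,812.52

Line 1 (2684.27.83, Bralmark, 1,243 units, $276,878.25):
Base rate for 2684.27.83 is 13% + $2.60/unit.
Origin Bralmark qualifies under the Corova–Bralmark agreement and 2684.27.83 is covered: preferential rate 7% applies instead.
Duty = $276,878.25 × 7% = $19,381.48.
Line 2 (8186.94.10, Vinune, 845 liters, $128,490.70):
Base rate for 8186.94.10 is 1.5%.
Additional duty on 8186.94.10 from Vinune: +43%. Applied ad valorem rate: 1.5% + 43% = 44.5%.
Duty = $128,490.70 × 44.5% = $57,178.36.
Line 3 (5836.92.22, Farador, 2,534 units, $429,082.22):
Base rate for 5836.92.22 is 21.5%.
5836.92.22 has an FTA preferential rate, but origin Farador is not Bralmark; base rate stands.
The additional-duty order on 5836.92.22 targets Vinune, not Farador; it does not apply.
Duty = $429,082.22 × 21.5% = $92,252.68.
Total = $19,381.48 + $57,178.36 + $92,252.68 = $168,812.52.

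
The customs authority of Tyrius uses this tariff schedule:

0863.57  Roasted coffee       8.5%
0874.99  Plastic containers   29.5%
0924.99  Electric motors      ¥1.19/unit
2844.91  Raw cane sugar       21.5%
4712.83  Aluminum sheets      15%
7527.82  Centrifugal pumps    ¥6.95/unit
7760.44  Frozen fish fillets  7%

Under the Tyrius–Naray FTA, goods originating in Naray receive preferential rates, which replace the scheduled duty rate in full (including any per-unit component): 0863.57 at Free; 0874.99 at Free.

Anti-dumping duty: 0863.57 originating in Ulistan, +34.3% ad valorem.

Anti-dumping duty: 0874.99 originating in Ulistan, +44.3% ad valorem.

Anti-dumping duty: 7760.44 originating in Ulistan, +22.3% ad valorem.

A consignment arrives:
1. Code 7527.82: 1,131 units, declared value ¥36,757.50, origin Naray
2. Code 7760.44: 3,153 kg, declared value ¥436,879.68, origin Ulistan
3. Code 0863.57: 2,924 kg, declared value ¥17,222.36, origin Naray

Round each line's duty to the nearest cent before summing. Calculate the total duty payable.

Line 1 (7527.82, Naray, 1,131 units, ¥36,757.50):
Base rate for 7527.82 is ¥6.95/unit.
Origin Naray is the FTA partner but 7527.82 is not on the preference list; base rate stands.
Duty = 1,131 × ¥6.95 = ¥7,860.45.
Line 2 (7760.44, Ulistan, 3,153 kg, ¥436,879.68):
Base rate for 7760.44 is 7%.
Additional duty on 7760.44 from Ulistan: +22.3%. Applied ad valorem rate: 7% + 22.3% = 29.3%.
Duty = ¥436,879.68 × 29.3% = ¥128,005.75.
Line 3 (0863.57, Naray, 2,924 kg, ¥17,222.36):
Base rate for 0863.57 is 8.5%.
Origin Naray qualifies under the Tyrius–Naray agreement and 0863.57 is covered: preferential rate Free applies instead.
The additional-duty order on 0863.57 targets Ulistan, not Naray; it does not apply.
Duty = ¥17,222.36 × 0% = ¥0.00.
Total = ¥7,860.45 + ¥128,005.75 + ¥0.00 = ¥135,866.20.

¥135,866.20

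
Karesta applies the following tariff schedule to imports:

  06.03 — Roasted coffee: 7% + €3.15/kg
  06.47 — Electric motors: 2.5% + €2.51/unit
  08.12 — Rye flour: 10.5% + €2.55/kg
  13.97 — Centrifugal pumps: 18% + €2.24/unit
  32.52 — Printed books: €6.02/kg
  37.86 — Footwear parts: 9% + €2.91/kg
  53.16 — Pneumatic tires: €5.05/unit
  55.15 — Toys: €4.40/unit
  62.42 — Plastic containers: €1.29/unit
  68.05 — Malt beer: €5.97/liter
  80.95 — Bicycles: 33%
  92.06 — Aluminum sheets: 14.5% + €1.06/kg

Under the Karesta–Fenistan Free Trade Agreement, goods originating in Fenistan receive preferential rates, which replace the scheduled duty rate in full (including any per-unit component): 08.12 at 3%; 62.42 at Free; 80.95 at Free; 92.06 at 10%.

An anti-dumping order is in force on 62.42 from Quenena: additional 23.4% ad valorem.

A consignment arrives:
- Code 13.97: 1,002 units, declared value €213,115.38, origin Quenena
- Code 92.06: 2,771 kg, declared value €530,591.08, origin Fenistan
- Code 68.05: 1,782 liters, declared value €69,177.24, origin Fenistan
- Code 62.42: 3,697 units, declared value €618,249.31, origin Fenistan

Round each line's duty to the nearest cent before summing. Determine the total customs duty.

€104,302.90

Line 1 (13.97, Quenena, 1,002 units, €213,115.38):
Base rate for 13.97 is 18% + €2.24/unit.
Duty = €213,115.38 × 18% + 1,002 × €2.24 = €40,605.25.
Line 2 (92.06, Fenistan, 2,771 kg, €530,591.08):
Base rate for 92.06 is 14.5% + €1.06/kg.
Origin Fenistan qualifies under the Karesta–Fenistan agreement and 92.06 is covered: preferential rate 10% applies instead.
Duty = €530,591.08 × 10% = €53,059.11.
Line 3 (68.05, Fenistan, 1,782 liters, €69,177.24):
Base rate for 68.05 is €5.97/liter.
Origin Fenistan is the FTA partner but 68.05 is not on the preference list; base rate stands.
Duty = 1,782 × €5.97 = €10,638.54.
Line 4 (62.42, Fenistan, 3,697 units, €618,249.31):
Base rate for 62.42 is €1.29/unit.
Origin Fenistan qualifies under the Karesta–Fenistan agreement and 62.42 is covered: preferential rate Free applies instead.
The additional-duty order on 62.42 targets Quenena, not Fenistan; it does not apply.
Duty = €618,249.31 × 0% = €0.00.
Total = €40,605.25 + €53,059.11 + €10,638.54 + €0.00 = €104,302.90.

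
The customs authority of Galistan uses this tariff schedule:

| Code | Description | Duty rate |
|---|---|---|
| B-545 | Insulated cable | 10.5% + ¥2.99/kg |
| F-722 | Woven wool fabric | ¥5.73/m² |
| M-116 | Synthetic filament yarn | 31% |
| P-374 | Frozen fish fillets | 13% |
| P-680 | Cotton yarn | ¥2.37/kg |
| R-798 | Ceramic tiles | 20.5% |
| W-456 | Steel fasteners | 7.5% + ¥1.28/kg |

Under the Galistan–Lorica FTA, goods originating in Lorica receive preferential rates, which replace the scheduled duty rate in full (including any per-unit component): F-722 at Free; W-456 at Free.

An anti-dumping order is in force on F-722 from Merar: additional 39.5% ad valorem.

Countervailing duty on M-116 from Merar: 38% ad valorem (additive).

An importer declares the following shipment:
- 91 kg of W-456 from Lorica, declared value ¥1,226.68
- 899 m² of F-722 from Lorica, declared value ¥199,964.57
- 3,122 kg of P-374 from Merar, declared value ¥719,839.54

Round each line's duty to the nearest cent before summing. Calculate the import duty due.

Line 1 (W-456, Lorica, 91 kg, ¥1,226.68):
Base rate for W-456 is 7.5% + ¥1.28/kg.
Origin Lorica qualifies under the Galistan–Lorica agreement and W-456 is covered: preferential rate Free applies instead.
Duty = ¥1,226.68 × 0% = ¥0.00.
Line 2 (F-722, Lorica, 899 m², ¥199,964.57):
Base rate for F-722 is ¥5.73/m².
Origin Lorica qualifies under the Galistan–Lorica agreement and F-722 is covered: preferential rate Free applies instead.
The additional-duty order on F-722 targets Merar, not Lorica; it does not apply.
Duty = ¥199,964.57 × 0% = ¥0.00.
Line 3 (P-374, Merar, 3,122 kg, ¥719,839.54):
Base rate for P-374 is 13%.
Duty = ¥719,839.54 × 13% = ¥93,579.14.
Total = ¥0.00 + ¥0.00 + ¥93,579.14 = ¥93,579.14.

¥93,579.14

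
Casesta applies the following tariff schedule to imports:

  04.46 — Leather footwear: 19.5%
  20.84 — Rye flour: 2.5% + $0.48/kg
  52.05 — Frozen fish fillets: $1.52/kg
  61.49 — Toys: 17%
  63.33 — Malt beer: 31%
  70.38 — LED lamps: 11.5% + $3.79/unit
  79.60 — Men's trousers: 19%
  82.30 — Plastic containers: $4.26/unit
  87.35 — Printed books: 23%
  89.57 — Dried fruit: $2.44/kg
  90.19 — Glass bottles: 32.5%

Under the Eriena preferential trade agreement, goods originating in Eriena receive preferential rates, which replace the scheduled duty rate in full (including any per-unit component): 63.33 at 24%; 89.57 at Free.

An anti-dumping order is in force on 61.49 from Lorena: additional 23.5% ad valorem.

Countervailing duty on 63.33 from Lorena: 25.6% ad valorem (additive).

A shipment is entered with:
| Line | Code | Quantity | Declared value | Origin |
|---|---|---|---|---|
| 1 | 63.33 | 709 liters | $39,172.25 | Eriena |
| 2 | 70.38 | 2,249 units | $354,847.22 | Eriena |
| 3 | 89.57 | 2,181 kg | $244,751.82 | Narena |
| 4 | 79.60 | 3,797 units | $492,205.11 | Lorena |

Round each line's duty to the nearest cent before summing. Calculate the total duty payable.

Line 1 (63.33, Eriena, 709 liters, $39,172.25):
Base rate for 63.33 is 31%.
Origin Eriena qualifies under the Casesta–Eriena agreement and 63.33 is covered: preferential rate 24% applies instead.
The additional-duty order on 63.33 targets Lorena, not Eriena; it does not apply.
Duty = $39,172.25 × 24% = $9,401.34.
Line 2 (70.38, Eriena, 2,249 units, $354,847.22):
Base rate for 70.38 is 11.5% + $3.79/unit.
Origin Eriena is the FTA partner but 70.38 is not on the preference list; base rate stands.
Duty = $354,847.22 × 11.5% + 2,249 × $3.79 = $49,331.14.
Line 3 (89.57, Narena, 2,181 kg, $244,751.82):
Base rate for 89.57 is $2.44/kg.
89.57 has an FTA preferential rate, but origin Narena is not Eriena; base rate stands.
Duty = 2,181 × $2.44 = $5,321.64.
Line 4 (79.60, Lorena, 3,797 units, $492,205.11):
Base rate for 79.60 is 19%.
Duty = $492,205.11 × 19% = $93,518.97.
Total = $9,401.34 + $49,331.14 + $5,321.64 + $93,518.97 = $157,573.09.

$157,573.09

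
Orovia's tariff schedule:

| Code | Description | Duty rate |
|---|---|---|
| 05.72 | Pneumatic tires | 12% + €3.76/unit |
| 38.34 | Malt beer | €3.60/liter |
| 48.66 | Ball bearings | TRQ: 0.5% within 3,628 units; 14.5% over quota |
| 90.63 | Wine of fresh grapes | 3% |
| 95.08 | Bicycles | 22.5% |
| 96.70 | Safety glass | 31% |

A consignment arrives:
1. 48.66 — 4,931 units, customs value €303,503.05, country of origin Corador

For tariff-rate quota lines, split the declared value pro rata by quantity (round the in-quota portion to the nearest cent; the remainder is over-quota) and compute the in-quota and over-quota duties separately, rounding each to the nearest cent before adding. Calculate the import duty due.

€12,745.47

Line 1 (48.66, Corador, 4,931 units, €303,503.05):
Code 48.66 is under a tariff-rate quota (threshold 3,628 units). In-quota: 3,628 units at 0.5%; over-quota: 1,303 units at 14.5%.
Pro-rata value split: in-quota = €303,503.05 × 3,628/4,931 = €223,303.40; over-quota = €303,503.05 − €223,303.40 = €80,199.65.
In-quota duty = €223,303.40 × 0.5% = €1,116.52. Over-quota duty = €80,199.65 × 14.5% = €11,628.95.
Line duty = €1,116.52 + €11,628.95 = €12,745.47.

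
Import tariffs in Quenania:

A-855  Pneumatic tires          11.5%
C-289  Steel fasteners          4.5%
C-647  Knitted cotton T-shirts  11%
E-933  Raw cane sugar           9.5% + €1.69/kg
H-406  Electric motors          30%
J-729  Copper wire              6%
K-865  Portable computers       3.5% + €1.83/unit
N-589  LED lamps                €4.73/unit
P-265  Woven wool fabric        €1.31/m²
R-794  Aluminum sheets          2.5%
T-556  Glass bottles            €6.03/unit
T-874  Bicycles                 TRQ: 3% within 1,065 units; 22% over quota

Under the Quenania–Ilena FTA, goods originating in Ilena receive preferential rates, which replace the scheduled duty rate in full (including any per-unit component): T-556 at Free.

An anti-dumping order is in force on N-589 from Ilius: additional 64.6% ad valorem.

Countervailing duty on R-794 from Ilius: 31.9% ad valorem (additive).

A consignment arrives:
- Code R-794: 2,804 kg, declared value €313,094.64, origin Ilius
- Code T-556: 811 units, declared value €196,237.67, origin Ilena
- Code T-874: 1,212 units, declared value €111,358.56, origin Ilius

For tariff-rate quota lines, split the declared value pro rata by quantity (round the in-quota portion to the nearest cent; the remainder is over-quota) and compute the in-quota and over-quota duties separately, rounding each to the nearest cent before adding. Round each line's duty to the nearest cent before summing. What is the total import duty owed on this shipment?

€113,611.53

Line 1 (R-794, Ilius, 2,804 kg, €313,094.64):
Base rate for R-794 is 2.5%.
Additional duty on R-794 from Ilius: +31.9%. Applied ad valorem rate: 2.5% + 31.9% = 34.4%.
Duty = €313,094.64 × 34.4% = €107,704.56.
Line 2 (T-556, Ilena, 811 units, €196,237.67):
Base rate for T-556 is €6.03/unit.
Origin Ilena qualifies under the Quenania–Ilena agreement and T-556 is covered: preferential rate Free applies instead.
Duty = €196,237.67 × 0% = €0.00.
Line 3 (T-874, Ilius, 1,212 units, €111,358.56):
Code T-874 is under a tariff-rate quota (threshold 1,065 units). In-quota: 1,065 units at 3%; over-quota: 147 units at 22%.
Pro-rata value split: in-quota = €111,358.56 × 1,065/1,212 = €97,852.20; over-quota = €111,358.56 − €97,852.20 = €13,506.36.
In-quota duty = €97,852.20 × 3% = €2,935.57. Over-quota duty = €13,506.36 × 22% = €2,971.40.
Line duty = €2,935.57 + €2,971.40 = €5,906.97.
Total = €107,704.56 + €0.00 + €5,906.97 = €113,611.53.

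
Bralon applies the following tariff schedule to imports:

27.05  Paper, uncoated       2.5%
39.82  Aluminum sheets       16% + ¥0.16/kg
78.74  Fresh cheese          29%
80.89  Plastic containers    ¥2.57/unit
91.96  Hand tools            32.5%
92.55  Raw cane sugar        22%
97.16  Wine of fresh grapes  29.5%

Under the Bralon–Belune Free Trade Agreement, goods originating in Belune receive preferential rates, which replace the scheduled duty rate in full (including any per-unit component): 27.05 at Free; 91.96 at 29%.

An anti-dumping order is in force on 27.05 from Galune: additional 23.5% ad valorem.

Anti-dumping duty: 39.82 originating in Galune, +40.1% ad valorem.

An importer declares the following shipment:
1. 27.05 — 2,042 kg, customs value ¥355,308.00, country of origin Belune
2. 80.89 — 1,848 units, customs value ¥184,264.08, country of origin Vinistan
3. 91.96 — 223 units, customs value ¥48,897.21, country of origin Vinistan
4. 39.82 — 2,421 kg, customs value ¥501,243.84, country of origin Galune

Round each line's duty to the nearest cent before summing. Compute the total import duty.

Line 1 (27.05, Belune, 2,042 kg, ¥355,308.00):
Base rate for 27.05 is 2.5%.
Origin Belune qualifies under the Bralon–Belune agreement and 27.05 is covered: preferential rate Free applies instead.
The additional-duty order on 27.05 targets Galune, not Belune; it does not apply.
Duty = ¥355,308.00 × 0% = ¥0.00.
Line 2 (80.89, Vinistan, 1,848 units, ¥184,264.08):
Base rate for 80.89 is ¥2.57/unit.
Duty = 1,848 × ¥2.57 = ¥4,749.36.
Line 3 (91.96, Vinistan, 223 units, ¥48,897.21):
Base rate for 91.96 is 32.5%.
91.96 has an FTA preferential rate, but origin Vinistan is not Belune; base rate stands.
Duty = ¥48,897.21 × 32.5% = ¥15,891.59.
Line 4 (39.82, Galune, 2,421 kg, ¥501,243.84):
Base rate for 39.82 is 16% + ¥0.16/kg.
Additional duty on 39.82 from Galune: +40.1%. Applied ad valorem rate: 16% + 40.1% = 56.1%.
Duty = ¥501,243.84 × 56.1% + 2,421 × ¥0.16 = ¥281,585.15.
Total = ¥0.00 + ¥4,749.36 + ¥15,891.59 + ¥281,585.15 = ¥302,226.10.

¥302,226.10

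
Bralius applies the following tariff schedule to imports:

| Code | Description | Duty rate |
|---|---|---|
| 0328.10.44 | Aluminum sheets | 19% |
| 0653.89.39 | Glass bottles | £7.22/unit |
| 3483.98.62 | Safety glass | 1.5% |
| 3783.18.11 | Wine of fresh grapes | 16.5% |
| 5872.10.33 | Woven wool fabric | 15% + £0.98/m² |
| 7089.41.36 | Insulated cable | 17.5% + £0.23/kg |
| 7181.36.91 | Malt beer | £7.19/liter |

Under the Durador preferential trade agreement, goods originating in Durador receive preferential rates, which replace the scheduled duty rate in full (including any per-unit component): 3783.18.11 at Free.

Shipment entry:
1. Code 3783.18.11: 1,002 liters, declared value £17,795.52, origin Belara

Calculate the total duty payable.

Line 1 (3783.18.11, Belara, 1,002 liters, £17,795.52):
Base rate for 3783.18.11 is 16.5%.
3783.18.11 has an FTA preferential rate, but origin Belara is not Durador; base rate stands.
Duty = £17,795.52 × 16.5% = £2,936.26.

£2,936.26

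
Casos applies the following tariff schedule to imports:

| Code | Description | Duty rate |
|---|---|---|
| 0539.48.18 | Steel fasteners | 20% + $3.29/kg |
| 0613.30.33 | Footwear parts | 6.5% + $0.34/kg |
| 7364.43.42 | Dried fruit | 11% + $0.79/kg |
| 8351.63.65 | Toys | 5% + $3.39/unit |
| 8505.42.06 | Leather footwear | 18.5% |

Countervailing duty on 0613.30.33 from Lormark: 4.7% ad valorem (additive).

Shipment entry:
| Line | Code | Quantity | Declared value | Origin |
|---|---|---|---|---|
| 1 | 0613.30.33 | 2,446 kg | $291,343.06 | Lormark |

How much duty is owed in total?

$33,462.06

Line 1 (0613.30.33, Lormark, 2,446 kg, $291,343.06):
Base rate for 0613.30.33 is 6.5% + $0.34/kg.
Additional duty on 0613.30.33 from Lormark: +4.7%. Applied ad valorem rate: 6.5% + 4.7% = 11.2%.
Duty = $291,343.06 × 11.2% + 2,446 × $0.34 = $33,462.06.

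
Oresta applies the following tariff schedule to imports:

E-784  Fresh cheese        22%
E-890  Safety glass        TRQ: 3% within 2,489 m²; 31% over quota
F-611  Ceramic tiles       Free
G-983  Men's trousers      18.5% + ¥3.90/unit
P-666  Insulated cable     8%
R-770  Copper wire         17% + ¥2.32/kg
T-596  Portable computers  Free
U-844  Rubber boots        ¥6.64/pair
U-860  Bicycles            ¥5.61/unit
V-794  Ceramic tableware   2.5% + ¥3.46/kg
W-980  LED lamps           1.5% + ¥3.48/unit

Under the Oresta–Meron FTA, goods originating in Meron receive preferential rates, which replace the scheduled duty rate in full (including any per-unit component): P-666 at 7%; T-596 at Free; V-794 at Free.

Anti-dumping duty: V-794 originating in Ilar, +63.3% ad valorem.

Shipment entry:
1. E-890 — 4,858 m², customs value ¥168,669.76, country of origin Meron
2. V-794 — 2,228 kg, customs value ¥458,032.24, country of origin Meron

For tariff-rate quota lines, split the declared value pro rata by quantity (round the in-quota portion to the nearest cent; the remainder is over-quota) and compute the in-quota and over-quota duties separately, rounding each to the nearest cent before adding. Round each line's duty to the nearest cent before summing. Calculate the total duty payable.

Line 1 (E-890, Meron, 4,858 m², ¥168,669.76):
Code E-890 is under a tariff-rate quota (threshold 2,489 m²). In-quota: 2,489 m² at 3%; over-quota: 2,369 m² at 31%.
Pro-rata value split: in-quota = ¥168,669.76 × 2,489/4,858 = ¥86,418.08; over-quota = ¥168,669.76 − ¥86,418.08 = ¥82,251.68.
In-quota duty = ¥86,418.08 × 3% = ¥2,592.54. Over-quota duty = ¥82,251.68 × 31% = ¥25,498.02.
Line duty = ¥2,592.54 + ¥25,498.02 = ¥28,090.56.
Line 2 (V-794, Meron, 2,228 kg, ¥458,032.24):
Base rate for V-794 is 2.5% + ¥3.46/kg.
Origin Meron qualifies under the Oresta–Meron agreement and V-794 is covered: preferential rate Free applies instead.
The additional-duty order on V-794 targets Ilar, not Meron; it does not apply.
Duty = ¥458,032.24 × 0% = ¥0.00.
Total = ¥28,090.56 + ¥0.00 = ¥28,090.56.

¥28,090.56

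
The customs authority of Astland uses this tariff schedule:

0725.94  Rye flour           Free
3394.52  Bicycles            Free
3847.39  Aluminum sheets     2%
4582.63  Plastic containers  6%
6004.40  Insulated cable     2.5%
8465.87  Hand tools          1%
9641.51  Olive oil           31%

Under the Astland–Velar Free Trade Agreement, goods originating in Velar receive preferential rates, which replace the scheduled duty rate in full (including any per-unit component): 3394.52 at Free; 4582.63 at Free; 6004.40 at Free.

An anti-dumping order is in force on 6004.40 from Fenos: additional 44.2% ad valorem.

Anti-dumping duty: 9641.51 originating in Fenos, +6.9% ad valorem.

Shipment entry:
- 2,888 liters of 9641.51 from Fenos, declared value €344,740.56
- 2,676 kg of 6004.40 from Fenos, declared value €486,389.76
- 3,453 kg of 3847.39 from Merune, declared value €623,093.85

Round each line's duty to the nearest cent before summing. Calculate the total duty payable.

€370,262.57

Line 1 (9641.51, Fenos, 2,888 liters, €344,740.56):
Base rate for 9641.51 is 31%.
Additional duty on 9641.51 from Fenos: +6.9%. Applied ad valorem rate: 31% + 6.9% = 37.9%.
Duty = €344,740.56 × 37.9% = €130,656.67.
Line 2 (6004.40, Fenos, 2,676 kg, €486,389.76):
Base rate for 6004.40 is 2.5%.
6004.40 has an FTA preferential rate, but origin Fenos is not Velar; base rate stands.
Additional duty on 6004.40 from Fenos: +44.2%. Applied ad valorem rate: 2.5% + 44.2% = 46.7%.
Duty = €486,389.76 × 46.7% = €227,144.02.
Line 3 (3847.39, Merune, 3,453 kg, €623,093.85):
Base rate for 3847.39 is 2%.
Duty = €623,093.85 × 2% = €12,461.88.
Total = €130,656.67 + €227,144.02 + €12,461.88 = €370,262.57.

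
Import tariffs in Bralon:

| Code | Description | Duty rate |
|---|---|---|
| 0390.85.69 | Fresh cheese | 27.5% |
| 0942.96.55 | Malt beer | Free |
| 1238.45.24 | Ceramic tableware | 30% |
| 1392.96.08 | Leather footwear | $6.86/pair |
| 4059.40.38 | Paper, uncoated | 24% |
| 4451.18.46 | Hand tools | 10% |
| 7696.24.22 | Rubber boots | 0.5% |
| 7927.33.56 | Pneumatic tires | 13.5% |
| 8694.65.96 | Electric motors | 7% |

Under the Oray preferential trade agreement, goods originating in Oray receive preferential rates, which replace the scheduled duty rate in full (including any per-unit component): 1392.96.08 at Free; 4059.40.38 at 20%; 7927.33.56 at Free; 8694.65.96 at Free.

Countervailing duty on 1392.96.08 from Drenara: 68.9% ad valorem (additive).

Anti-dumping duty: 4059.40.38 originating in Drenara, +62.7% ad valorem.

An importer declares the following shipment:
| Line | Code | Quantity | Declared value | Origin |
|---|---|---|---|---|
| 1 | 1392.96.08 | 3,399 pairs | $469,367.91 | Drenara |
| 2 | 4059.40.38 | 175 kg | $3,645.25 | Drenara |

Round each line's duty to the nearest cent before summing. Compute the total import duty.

$349,872.06

Line 1 (1392.96.08, Drenara, 3,399 pairs, $469,367.91):
Base rate for 1392.96.08 is $6.86/pair.
1392.96.08 has an FTA preferential rate, but origin Drenara is not Oray; base rate stands.
Additional duty on 1392.96.08 from Drenara: +68.9% ad valorem. Applied ad valorem rate = 68.9%.
Duty = $469,367.91 × 68.9% + 3,399 × $6.86 = $346,711.63.
Line 2 (4059.40.38, Drenara, 175 kg, $3,645.25):
Base rate for 4059.40.38 is 24%.
4059.40.38 has an FTA preferential rate, but origin Drenara is not Oray; base rate stands.
Additional duty on 4059.40.38 from Drenara: +62.7%. Applied ad valorem rate: 24% + 62.7% = 86.7%.
Duty = $3,645.25 × 86.7% = $3,160.43.
Total = $346,711.63 + $3,160.43 = $349,872.06.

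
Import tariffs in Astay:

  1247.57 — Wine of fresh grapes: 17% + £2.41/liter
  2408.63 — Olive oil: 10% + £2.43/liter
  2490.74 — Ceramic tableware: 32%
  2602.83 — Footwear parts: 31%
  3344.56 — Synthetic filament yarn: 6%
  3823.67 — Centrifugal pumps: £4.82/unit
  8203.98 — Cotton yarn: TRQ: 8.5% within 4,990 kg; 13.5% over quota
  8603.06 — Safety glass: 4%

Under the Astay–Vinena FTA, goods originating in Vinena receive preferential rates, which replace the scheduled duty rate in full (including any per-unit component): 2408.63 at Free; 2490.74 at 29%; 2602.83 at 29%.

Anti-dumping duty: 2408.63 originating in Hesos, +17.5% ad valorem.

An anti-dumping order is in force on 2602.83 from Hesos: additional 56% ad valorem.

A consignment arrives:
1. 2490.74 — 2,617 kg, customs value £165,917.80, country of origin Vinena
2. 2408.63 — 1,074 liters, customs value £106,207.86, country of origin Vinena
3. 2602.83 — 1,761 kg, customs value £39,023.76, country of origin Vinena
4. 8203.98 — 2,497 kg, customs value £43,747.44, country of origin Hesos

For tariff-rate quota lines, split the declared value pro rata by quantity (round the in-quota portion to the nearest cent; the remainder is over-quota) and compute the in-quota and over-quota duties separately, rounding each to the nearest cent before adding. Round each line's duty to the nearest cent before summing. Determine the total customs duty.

Line 1 (2490.74, Vinena, 2,617 kg, £165,917.80):
Base rate for 2490.74 is 32%.
Origin Vinena qualifies under the Astay–Vinena agreement and 2490.74 is covered: preferential rate 29% applies instead.
Duty = £165,917.80 × 29% = £48,116.16.
Line 2 (2408.63, Vinena, 1,074 liters, £106,207.86):
Base rate for 2408.63 is 10% + £2.43/liter.
Origin Vinena qualifies under the Astay–Vinena agreement and 2408.63 is covered: preferential rate Free applies instead.
The additional-duty order on 2408.63 targets Hesos, not Vinena; it does not apply.
Duty = £106,207.86 × 0% = £0.00.
Line 3 (2602.83, Vinena, 1,761 kg, £39,023.76):
Base rate for 2602.83 is 31%.
Origin Vinena qualifies under the Astay–Vinena agreement and 2602.83 is covered: preferential rate 29% applies instead.
The additional-duty order on 2602.83 targets Hesos, not Vinena; it does not apply.
Duty = £39,023.76 × 29% = £11,316.89.
Line 4 (8203.98, Hesos, 2,497 kg, £43,747.44):
Code 8203.98 is under a tariff-rate quota (threshold 4,990 kg). Quantity 2,497 kg is within the quota, so the in-quota rate 8.5% applies to the full value.
Duty = £43,747.44 × 8.5% = £3,718.53.
Total = £48,116.16 + £0.00 + £11,316.89 + £3,718.53 = £63,151.58.

£63,151.58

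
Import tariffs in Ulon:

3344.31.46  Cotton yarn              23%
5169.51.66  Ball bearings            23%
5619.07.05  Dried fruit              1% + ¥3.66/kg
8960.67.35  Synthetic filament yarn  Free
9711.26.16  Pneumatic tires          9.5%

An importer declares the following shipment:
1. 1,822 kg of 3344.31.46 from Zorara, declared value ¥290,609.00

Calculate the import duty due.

¥66,840.07

Line 1 (3344.31.46, Zorara, 1,822 kg, ¥290,609.00):
Base rate for 3344.31.46 is 23%.
Duty = ¥290,609.00 × 23% = ¥66,840.07.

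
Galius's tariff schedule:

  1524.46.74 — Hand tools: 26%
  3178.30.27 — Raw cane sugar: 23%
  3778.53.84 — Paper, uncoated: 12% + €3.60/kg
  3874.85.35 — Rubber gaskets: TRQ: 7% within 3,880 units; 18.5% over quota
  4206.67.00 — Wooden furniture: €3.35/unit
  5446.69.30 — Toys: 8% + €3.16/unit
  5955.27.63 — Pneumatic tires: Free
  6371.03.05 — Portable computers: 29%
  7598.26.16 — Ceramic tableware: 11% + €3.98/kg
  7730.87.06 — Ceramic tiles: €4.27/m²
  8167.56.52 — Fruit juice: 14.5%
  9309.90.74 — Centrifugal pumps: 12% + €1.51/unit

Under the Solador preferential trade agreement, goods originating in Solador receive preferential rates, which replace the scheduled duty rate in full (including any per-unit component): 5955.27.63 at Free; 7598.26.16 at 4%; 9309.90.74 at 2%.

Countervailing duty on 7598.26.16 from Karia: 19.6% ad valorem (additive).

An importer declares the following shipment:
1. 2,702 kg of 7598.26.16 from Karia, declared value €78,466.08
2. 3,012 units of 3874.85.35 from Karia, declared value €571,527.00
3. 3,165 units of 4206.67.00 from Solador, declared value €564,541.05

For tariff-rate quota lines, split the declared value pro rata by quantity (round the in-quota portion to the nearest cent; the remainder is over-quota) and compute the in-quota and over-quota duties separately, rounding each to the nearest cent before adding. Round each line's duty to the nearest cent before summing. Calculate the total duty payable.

€85,374.22

Line 1 (7598.26.16, Karia, 2,702 kg, €78,466.08):
Base rate for 7598.26.16 is 11% + €3.98/kg.
7598.26.16 has an FTA preferential rate, but origin Karia is not Solador; base rate stands.
Additional duty on 7598.26.16 from Karia: +19.6%. Applied ad valorem rate: 11% + 19.6% = 30.6%.
Duty = €78,466.08 × 30.6% + 2,702 × €3.98 = €34,764.58.
Line 2 (3874.85.35, Karia, 3,012 units, €571,527.00):
Code 3874.85.35 is under a tariff-rate quota (threshold 3,880 units). Quantity 3,012 units is within the quota, so the in-quota rate 7% applies to the full value.
Duty = €571,527.00 × 7% = €40,006.89.
Line 3 (4206.67.00, Solador, 3,165 units, €564,541.05):
Base rate for 4206.67.00 is €3.35/unit.
Origin Solador is the FTA partner but 4206.67.00 is not on the preference list; base rate stands.
Duty = 3,165 × €3.35 = €10,602.75.
Total = €34,764.58 + €40,006.89 + €10,602.75 = €85,374.22.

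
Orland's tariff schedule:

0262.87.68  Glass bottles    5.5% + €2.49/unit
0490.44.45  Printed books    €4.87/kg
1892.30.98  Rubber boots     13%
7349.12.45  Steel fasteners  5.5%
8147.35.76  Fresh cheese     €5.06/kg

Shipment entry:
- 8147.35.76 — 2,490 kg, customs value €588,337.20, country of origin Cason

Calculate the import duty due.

Line 1 (8147.35.76, Cason, 2,490 kg, €588,337.20):
Base rate for 8147.35.76 is €5.06/kg.
Duty = 2,490 × €5.06 = €12,599.40.

€12,599.40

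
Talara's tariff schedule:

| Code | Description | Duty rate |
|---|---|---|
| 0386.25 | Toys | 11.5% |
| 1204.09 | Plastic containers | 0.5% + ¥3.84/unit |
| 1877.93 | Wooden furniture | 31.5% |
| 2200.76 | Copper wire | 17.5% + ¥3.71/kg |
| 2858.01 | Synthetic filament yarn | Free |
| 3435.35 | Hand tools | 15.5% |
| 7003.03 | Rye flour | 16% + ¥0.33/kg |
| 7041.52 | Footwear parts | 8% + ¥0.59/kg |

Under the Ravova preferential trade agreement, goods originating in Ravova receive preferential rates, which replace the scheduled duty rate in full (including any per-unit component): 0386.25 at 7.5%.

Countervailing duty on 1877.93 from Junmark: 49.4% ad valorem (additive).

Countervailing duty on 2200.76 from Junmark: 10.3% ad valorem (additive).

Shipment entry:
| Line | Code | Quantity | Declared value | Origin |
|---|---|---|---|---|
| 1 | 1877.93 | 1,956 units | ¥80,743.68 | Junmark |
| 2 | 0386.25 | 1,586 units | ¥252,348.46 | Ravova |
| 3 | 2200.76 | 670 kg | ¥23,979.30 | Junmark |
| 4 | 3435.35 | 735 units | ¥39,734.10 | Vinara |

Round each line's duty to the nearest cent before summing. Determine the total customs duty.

¥99,558.51

Line 1 (1877.93, Junmark, 1,956 units, ¥80,743.68):
Base rate for 1877.93 is 31.5%.
Additional duty on 1877.93 from Junmark: +49.4%. Applied ad valorem rate: 31.5% + 49.4% = 80.9%.
Duty = ¥80,743.68 × 80.9% = ¥65,321.64.
Line 2 (0386.25, Ravova, 1,586 units, ¥252,348.46):
Base rate for 0386.25 is 11.5%.
Origin Ravova qualifies under the Talara–Ravova agreement and 0386.25 is covered: preferential rate 7.5% applies instead.
Duty = ¥252,348.46 × 7.5% = ¥18,926.13.
Line 3 (2200.76, Junmark, 670 kg, ¥23,979.30):
Base rate for 2200.76 is 17.5% + ¥3.71/kg.
Additional duty on 2200.76 from Junmark: +10.3%. Applied ad valorem rate: 17.5% + 10.3% = 27.8%.
Duty = ¥23,979.30 × 27.8% + 670 × ¥3.71 = ¥9,151.95.
Line 4 (3435.35, Vinara, 735 units, ¥39,734.10):
Base rate for 3435.35 is 15.5%.
Duty = ¥39,734.10 × 15.5% = ¥6,158.79.
Total = ¥65,321.64 + ¥18,926.13 + ¥9,151.95 + ¥6,158.79 = ¥99,558.51.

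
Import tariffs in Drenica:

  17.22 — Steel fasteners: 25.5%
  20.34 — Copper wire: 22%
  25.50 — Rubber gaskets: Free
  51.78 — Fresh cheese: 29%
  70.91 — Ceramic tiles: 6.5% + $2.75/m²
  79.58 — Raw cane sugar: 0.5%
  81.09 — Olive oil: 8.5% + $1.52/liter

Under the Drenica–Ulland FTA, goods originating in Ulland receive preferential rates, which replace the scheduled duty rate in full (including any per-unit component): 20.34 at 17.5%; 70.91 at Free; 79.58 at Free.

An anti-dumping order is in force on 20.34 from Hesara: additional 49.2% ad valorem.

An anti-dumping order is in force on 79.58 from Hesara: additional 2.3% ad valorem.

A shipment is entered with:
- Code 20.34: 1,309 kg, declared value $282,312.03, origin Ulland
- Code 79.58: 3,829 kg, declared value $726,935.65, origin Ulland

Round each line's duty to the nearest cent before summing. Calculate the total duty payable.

Line 1 (20.34, Ulland, 1,309 kg, $282,312.03):
Base rate for 20.34 is 22%.
Origin Ulland qualifies under the Drenica–Ulland agreement and 20.34 is covered: preferential rate 17.5% applies instead.
The additional-duty order on 20.34 targets Hesara, not Ulland; it does not apply.
Duty = $282,312.03 × 17.5% = $49,404.61.
Line 2 (79.58, Ulland, 3,829 kg, $726,935.65):
Base rate for 79.58 is 0.5%.
Origin Ulland qualifies under the Drenica–Ulland agreement and 79.58 is covered: preferential rate Free applies instead.
The additional-duty order on 79.58 targets Hesara, not Ulland; it does not apply.
Duty = $726,935.65 × 0% = $0.00.
Total = $49,404.61 + $0.00 = $49,404.61.

$49,404.61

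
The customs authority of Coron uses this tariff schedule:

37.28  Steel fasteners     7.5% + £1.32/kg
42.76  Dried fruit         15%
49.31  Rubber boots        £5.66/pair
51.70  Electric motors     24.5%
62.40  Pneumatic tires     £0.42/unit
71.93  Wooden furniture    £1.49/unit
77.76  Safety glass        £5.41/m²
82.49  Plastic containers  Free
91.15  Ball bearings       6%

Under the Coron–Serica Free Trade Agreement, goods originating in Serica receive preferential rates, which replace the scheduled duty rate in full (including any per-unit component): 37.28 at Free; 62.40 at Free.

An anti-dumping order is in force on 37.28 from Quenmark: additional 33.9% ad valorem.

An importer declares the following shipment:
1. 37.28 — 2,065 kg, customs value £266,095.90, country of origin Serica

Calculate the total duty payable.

Line 1 (37.28, Serica, 2,065 kg, £266,095.90):
Base rate for 37.28 is 7.5% + £1.32/kg.
Origin Serica qualifies under the Coron–Serica agreement and 37.28 is covered: preferential rate Free applies instead.
The additional-duty order on 37.28 targets Quenmark, not Serica; it does not apply.
Duty = £266,095.90 × 0% = £0.00.

£0.00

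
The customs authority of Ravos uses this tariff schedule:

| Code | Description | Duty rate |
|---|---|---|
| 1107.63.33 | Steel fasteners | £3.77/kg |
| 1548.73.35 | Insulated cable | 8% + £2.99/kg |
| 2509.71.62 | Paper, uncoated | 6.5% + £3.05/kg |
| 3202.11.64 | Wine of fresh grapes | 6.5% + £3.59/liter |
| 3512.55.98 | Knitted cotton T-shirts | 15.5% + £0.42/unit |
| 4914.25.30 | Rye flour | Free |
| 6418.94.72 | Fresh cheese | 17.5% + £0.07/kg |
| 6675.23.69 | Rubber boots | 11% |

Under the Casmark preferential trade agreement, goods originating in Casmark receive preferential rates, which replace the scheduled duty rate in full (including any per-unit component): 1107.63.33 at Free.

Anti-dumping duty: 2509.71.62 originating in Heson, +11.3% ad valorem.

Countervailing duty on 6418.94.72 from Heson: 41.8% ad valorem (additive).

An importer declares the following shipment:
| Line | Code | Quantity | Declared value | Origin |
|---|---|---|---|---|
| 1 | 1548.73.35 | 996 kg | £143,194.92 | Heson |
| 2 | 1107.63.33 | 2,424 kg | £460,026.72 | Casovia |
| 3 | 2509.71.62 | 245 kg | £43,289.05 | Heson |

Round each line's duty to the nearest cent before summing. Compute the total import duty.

£32,024.81

Line 1 (1548.73.35, Heson, 996 kg, £143,194.92):
Base rate for 1548.73.35 is 8% + £2.99/kg.
Duty = £143,194.92 × 8% + 996 × £2.99 = £14,433.63.
Line 2 (1107.63.33, Casovia, 2,424 kg, £460,026.72):
Base rate for 1107.63.33 is £3.77/kg.
1107.63.33 has an FTA preferential rate, but origin Casovia is not Casmark; base rate stands.
Duty = 2,424 × £3.77 = £9,138.48.
Line 3 (2509.71.62, Heson, 245 kg, £43,289.05):
Base rate for 2509.71.62 is 6.5% + £3.05/kg.
Additional duty on 2509.71.62 from Heson: +11.3%. Applied ad valorem rate: 6.5% + 11.3% = 17.8%.
Duty = £43,289.05 × 17.8% + 245 × £3.05 = £8,452.70.
Total = £14,433.63 + £9,138.48 + £8,452.70 = £32,024.81.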